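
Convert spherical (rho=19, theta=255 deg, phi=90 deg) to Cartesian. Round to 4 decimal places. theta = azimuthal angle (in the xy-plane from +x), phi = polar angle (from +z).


x = 19 * sin(90) * cos(255) = -4.9176
y = 19 * sin(90) * sin(255) = -18.3526
z = 19 * cos(90) = 0

(-4.9176, -18.3526, 0)


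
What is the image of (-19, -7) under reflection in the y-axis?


Reflection across y-axis: (x, y) -> (-x, y)
(-19, -7) -> (19, -7)

(19, -7)


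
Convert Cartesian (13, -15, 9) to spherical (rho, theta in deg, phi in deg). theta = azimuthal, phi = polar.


rho = sqrt(13^2 + (-15)^2 + 9^2) = 21.7945
theta = atan2(-15, 13) = 310.9144 deg
phi = acos(9/21.7945) = 65.6098 deg

rho = 21.7945, theta = 310.9144 deg, phi = 65.6098 deg


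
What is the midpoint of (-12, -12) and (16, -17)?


Midpoint = ((-12+16)/2, (-12+-17)/2) = (2, -14.5)

(2, -14.5)


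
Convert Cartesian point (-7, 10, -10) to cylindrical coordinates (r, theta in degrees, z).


r = sqrt((-7)^2 + 10^2) = 12.2066
theta = atan2(10, -7) = 124.992 deg
z = -10

r = 12.2066, theta = 124.992 deg, z = -10


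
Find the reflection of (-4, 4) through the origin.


Reflection through origin: (x, y) -> (-x, -y)
(-4, 4) -> (4, -4)

(4, -4)


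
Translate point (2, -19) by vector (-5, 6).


Translation: (x+dx, y+dy) = (2+-5, -19+6) = (-3, -13)

(-3, -13)


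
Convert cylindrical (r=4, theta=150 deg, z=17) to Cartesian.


x = 4 * cos(150) = -3.4641
y = 4 * sin(150) = 2
z = 17

(-3.4641, 2, 17)


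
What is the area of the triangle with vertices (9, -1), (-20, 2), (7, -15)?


Area = |x1(y2-y3) + x2(y3-y1) + x3(y1-y2)| / 2
= |9*(2--15) + -20*(-15--1) + 7*(-1-2)| / 2
= 206

206


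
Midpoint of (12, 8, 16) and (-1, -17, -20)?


Midpoint = ((12+-1)/2, (8+-17)/2, (16+-20)/2) = (5.5, -4.5, -2)

(5.5, -4.5, -2)


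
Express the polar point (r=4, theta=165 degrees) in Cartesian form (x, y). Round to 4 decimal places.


x = 4 * cos(165) = -3.8637
y = 4 * sin(165) = 1.0353

(-3.8637, 1.0353)


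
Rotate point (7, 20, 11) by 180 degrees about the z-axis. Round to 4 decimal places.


x' = 7*cos(180) - 20*sin(180) = -7
y' = 7*sin(180) + 20*cos(180) = -20
z' = 11

(-7, -20, 11)


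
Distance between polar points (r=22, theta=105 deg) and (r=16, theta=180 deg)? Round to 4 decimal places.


d = sqrt(r1^2 + r2^2 - 2*r1*r2*cos(t2-t1))
d = sqrt(22^2 + 16^2 - 2*22*16*cos(180-105)) = 23.6176

23.6176


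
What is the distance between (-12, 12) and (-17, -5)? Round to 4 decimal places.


d = sqrt((-17--12)^2 + (-5-12)^2) = 17.72

17.72


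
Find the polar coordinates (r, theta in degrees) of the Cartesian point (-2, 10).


r = sqrt((-2)^2 + 10^2) = 10.198
theta = atan2(10, -2) = 101.3099 degrees

r = 10.198, theta = 101.3099 degrees


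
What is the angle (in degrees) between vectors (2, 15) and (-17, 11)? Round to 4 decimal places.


dot = 2*-17 + 15*11 = 131
|u| = 15.1327, |v| = 20.2485
cos(angle) = 0.4275
angle = 64.6894 degrees

64.6894 degrees


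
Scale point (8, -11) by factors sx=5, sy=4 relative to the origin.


Scaling: (x*sx, y*sy) = (8*5, -11*4) = (40, -44)

(40, -44)


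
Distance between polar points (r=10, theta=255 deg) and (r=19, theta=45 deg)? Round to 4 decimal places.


d = sqrt(r1^2 + r2^2 - 2*r1*r2*cos(t2-t1))
d = sqrt(10^2 + 19^2 - 2*10*19*cos(45-255)) = 28.1085

28.1085


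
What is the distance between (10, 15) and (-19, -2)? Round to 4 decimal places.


d = sqrt((-19-10)^2 + (-2-15)^2) = 33.6155

33.6155


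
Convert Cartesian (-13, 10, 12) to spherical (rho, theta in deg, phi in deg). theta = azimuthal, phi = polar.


rho = sqrt((-13)^2 + 10^2 + 12^2) = 20.3224
theta = atan2(10, -13) = 142.4314 deg
phi = acos(12/20.3224) = 53.8088 deg

rho = 20.3224, theta = 142.4314 deg, phi = 53.8088 deg


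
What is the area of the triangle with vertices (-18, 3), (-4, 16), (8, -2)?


Area = |x1(y2-y3) + x2(y3-y1) + x3(y1-y2)| / 2
= |-18*(16--2) + -4*(-2-3) + 8*(3-16)| / 2
= 204

204


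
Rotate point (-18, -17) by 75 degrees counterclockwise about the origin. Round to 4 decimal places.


x' = -18*cos(75) - -17*sin(75) = 11.762
y' = -18*sin(75) + -17*cos(75) = -21.7866

(11.762, -21.7866)


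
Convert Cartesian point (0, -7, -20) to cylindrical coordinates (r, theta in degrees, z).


r = sqrt(0^2 + (-7)^2) = 7
theta = atan2(-7, 0) = 270 deg
z = -20

r = 7, theta = 270 deg, z = -20


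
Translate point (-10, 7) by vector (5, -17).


Translation: (x+dx, y+dy) = (-10+5, 7+-17) = (-5, -10)

(-5, -10)


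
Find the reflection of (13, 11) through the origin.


Reflection through origin: (x, y) -> (-x, -y)
(13, 11) -> (-13, -11)

(-13, -11)


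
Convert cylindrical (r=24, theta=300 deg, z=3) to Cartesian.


x = 24 * cos(300) = 12
y = 24 * sin(300) = -20.7846
z = 3

(12, -20.7846, 3)


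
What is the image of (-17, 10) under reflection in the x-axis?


Reflection across x-axis: (x, y) -> (x, -y)
(-17, 10) -> (-17, -10)

(-17, -10)


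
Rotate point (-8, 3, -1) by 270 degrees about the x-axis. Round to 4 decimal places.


x' = -8
y' = 3*cos(270) - -1*sin(270) = -1
z' = 3*sin(270) + -1*cos(270) = -3

(-8, -1, -3)


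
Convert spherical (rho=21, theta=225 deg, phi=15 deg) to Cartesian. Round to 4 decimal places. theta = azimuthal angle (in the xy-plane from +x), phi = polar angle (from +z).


x = 21 * sin(15) * cos(225) = -3.8433
y = 21 * sin(15) * sin(225) = -3.8433
z = 21 * cos(15) = 20.2844

(-3.8433, -3.8433, 20.2844)


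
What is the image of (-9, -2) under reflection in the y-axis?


Reflection across y-axis: (x, y) -> (-x, y)
(-9, -2) -> (9, -2)

(9, -2)


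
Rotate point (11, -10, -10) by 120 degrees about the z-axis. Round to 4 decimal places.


x' = 11*cos(120) - -10*sin(120) = 3.1603
y' = 11*sin(120) + -10*cos(120) = 14.5263
z' = -10

(3.1603, 14.5263, -10)


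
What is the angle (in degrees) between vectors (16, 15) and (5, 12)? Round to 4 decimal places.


dot = 16*5 + 15*12 = 260
|u| = 21.9317, |v| = 13
cos(angle) = 0.9119
angle = 24.2277 degrees

24.2277 degrees


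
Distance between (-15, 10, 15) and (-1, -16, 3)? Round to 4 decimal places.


d = sqrt((-1--15)^2 + (-16-10)^2 + (3-15)^2) = 31.8748

31.8748


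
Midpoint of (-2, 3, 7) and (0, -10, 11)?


Midpoint = ((-2+0)/2, (3+-10)/2, (7+11)/2) = (-1, -3.5, 9)

(-1, -3.5, 9)


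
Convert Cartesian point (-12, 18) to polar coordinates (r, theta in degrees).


r = sqrt((-12)^2 + 18^2) = 21.6333
theta = atan2(18, -12) = 123.6901 degrees

r = 21.6333, theta = 123.6901 degrees


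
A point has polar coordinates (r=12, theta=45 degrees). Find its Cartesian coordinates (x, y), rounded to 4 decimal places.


x = 12 * cos(45) = 8.4853
y = 12 * sin(45) = 8.4853

(8.4853, 8.4853)


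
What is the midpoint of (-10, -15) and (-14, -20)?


Midpoint = ((-10+-14)/2, (-15+-20)/2) = (-12, -17.5)

(-12, -17.5)


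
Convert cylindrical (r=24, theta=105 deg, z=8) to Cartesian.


x = 24 * cos(105) = -6.2117
y = 24 * sin(105) = 23.1822
z = 8

(-6.2117, 23.1822, 8)


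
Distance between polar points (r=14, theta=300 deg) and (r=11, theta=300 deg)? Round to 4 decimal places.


d = sqrt(r1^2 + r2^2 - 2*r1*r2*cos(t2-t1))
d = sqrt(14^2 + 11^2 - 2*14*11*cos(300-300)) = 3

3


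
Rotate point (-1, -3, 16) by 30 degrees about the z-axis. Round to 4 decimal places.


x' = -1*cos(30) - -3*sin(30) = 0.634
y' = -1*sin(30) + -3*cos(30) = -3.0981
z' = 16

(0.634, -3.0981, 16)


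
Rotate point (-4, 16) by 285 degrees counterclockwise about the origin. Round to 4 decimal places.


x' = -4*cos(285) - 16*sin(285) = 14.4195
y' = -4*sin(285) + 16*cos(285) = 8.0048

(14.4195, 8.0048)


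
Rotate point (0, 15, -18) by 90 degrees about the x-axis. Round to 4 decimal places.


x' = 0
y' = 15*cos(90) - -18*sin(90) = 18
z' = 15*sin(90) + -18*cos(90) = 15

(0, 18, 15)


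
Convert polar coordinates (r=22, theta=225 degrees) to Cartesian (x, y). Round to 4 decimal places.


x = 22 * cos(225) = -15.5563
y = 22 * sin(225) = -15.5563

(-15.5563, -15.5563)


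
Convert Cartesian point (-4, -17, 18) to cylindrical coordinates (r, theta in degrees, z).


r = sqrt((-4)^2 + (-17)^2) = 17.4642
theta = atan2(-17, -4) = 256.7595 deg
z = 18

r = 17.4642, theta = 256.7595 deg, z = 18


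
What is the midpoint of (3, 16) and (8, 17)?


Midpoint = ((3+8)/2, (16+17)/2) = (5.5, 16.5)

(5.5, 16.5)


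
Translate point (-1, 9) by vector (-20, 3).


Translation: (x+dx, y+dy) = (-1+-20, 9+3) = (-21, 12)

(-21, 12)


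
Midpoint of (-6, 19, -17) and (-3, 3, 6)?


Midpoint = ((-6+-3)/2, (19+3)/2, (-17+6)/2) = (-4.5, 11, -5.5)

(-4.5, 11, -5.5)


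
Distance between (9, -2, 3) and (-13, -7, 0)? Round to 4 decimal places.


d = sqrt((-13-9)^2 + (-7--2)^2 + (0-3)^2) = 22.7596

22.7596


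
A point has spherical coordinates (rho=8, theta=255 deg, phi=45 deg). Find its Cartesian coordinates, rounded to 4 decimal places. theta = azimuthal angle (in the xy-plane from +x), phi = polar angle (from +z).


x = 8 * sin(45) * cos(255) = -1.4641
y = 8 * sin(45) * sin(255) = -5.4641
z = 8 * cos(45) = 5.6569

(-1.4641, -5.4641, 5.6569)


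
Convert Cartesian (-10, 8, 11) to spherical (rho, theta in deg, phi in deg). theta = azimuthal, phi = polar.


rho = sqrt((-10)^2 + 8^2 + 11^2) = 16.8819
theta = atan2(8, -10) = 141.3402 deg
phi = acos(11/16.8819) = 49.3389 deg

rho = 16.8819, theta = 141.3402 deg, phi = 49.3389 deg


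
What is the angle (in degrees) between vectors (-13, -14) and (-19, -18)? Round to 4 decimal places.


dot = -13*-19 + -14*-18 = 499
|u| = 19.105, |v| = 26.1725
cos(angle) = 0.998
angle = 3.6693 degrees

3.6693 degrees


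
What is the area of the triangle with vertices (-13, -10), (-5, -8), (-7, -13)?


Area = |x1(y2-y3) + x2(y3-y1) + x3(y1-y2)| / 2
= |-13*(-8--13) + -5*(-13--10) + -7*(-10--8)| / 2
= 18

18


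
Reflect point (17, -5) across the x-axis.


Reflection across x-axis: (x, y) -> (x, -y)
(17, -5) -> (17, 5)

(17, 5)


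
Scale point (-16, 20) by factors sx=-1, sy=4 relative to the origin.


Scaling: (x*sx, y*sy) = (-16*-1, 20*4) = (16, 80)

(16, 80)


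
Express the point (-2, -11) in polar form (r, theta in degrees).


r = sqrt((-2)^2 + (-11)^2) = 11.1803
theta = atan2(-11, -2) = 259.6952 degrees

r = 11.1803, theta = 259.6952 degrees


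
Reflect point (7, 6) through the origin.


Reflection through origin: (x, y) -> (-x, -y)
(7, 6) -> (-7, -6)

(-7, -6)


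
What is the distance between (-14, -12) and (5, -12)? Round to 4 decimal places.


d = sqrt((5--14)^2 + (-12--12)^2) = 19

19


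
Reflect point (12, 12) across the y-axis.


Reflection across y-axis: (x, y) -> (-x, y)
(12, 12) -> (-12, 12)

(-12, 12)


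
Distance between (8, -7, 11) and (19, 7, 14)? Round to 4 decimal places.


d = sqrt((19-8)^2 + (7--7)^2 + (14-11)^2) = 18.0555

18.0555


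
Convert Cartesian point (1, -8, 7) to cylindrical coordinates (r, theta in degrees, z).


r = sqrt(1^2 + (-8)^2) = 8.0623
theta = atan2(-8, 1) = 277.125 deg
z = 7

r = 8.0623, theta = 277.125 deg, z = 7


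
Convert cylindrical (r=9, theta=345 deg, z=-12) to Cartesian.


x = 9 * cos(345) = 8.6933
y = 9 * sin(345) = -2.3294
z = -12

(8.6933, -2.3294, -12)


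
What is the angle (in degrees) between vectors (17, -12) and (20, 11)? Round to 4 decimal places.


dot = 17*20 + -12*11 = 208
|u| = 20.8087, |v| = 22.8254
cos(angle) = 0.4379
angle = 64.0284 degrees

64.0284 degrees


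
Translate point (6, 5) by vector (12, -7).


Translation: (x+dx, y+dy) = (6+12, 5+-7) = (18, -2)

(18, -2)


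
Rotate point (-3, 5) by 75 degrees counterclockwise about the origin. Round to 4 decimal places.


x' = -3*cos(75) - 5*sin(75) = -5.6061
y' = -3*sin(75) + 5*cos(75) = -1.6037

(-5.6061, -1.6037)


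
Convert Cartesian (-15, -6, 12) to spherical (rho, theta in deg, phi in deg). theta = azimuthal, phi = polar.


rho = sqrt((-15)^2 + (-6)^2 + 12^2) = 20.1246
theta = atan2(-6, -15) = 201.8014 deg
phi = acos(12/20.1246) = 53.3957 deg

rho = 20.1246, theta = 201.8014 deg, phi = 53.3957 deg


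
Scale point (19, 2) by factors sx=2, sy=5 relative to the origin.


Scaling: (x*sx, y*sy) = (19*2, 2*5) = (38, 10)

(38, 10)


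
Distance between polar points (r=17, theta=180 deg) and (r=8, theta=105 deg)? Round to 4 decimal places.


d = sqrt(r1^2 + r2^2 - 2*r1*r2*cos(t2-t1))
d = sqrt(17^2 + 8^2 - 2*17*8*cos(105-180)) = 16.8107

16.8107


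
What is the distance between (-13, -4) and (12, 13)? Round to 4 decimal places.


d = sqrt((12--13)^2 + (13--4)^2) = 30.2324

30.2324


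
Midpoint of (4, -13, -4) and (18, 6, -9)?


Midpoint = ((4+18)/2, (-13+6)/2, (-4+-9)/2) = (11, -3.5, -6.5)

(11, -3.5, -6.5)


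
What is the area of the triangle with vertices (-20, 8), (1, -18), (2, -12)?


Area = |x1(y2-y3) + x2(y3-y1) + x3(y1-y2)| / 2
= |-20*(-18--12) + 1*(-12-8) + 2*(8--18)| / 2
= 76

76


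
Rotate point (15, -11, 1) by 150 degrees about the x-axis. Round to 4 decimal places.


x' = 15
y' = -11*cos(150) - 1*sin(150) = 9.0263
z' = -11*sin(150) + 1*cos(150) = -6.366

(15, 9.0263, -6.366)


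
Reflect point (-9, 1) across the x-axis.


Reflection across x-axis: (x, y) -> (x, -y)
(-9, 1) -> (-9, -1)

(-9, -1)


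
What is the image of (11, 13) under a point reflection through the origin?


Reflection through origin: (x, y) -> (-x, -y)
(11, 13) -> (-11, -13)

(-11, -13)


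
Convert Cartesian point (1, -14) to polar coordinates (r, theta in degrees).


r = sqrt(1^2 + (-14)^2) = 14.0357
theta = atan2(-14, 1) = 274.0856 degrees

r = 14.0357, theta = 274.0856 degrees


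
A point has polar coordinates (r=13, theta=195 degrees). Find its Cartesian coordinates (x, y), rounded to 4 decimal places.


x = 13 * cos(195) = -12.557
y = 13 * sin(195) = -3.3646

(-12.557, -3.3646)


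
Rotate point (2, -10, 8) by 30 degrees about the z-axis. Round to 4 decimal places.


x' = 2*cos(30) - -10*sin(30) = 6.7321
y' = 2*sin(30) + -10*cos(30) = -7.6603
z' = 8

(6.7321, -7.6603, 8)


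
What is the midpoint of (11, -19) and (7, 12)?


Midpoint = ((11+7)/2, (-19+12)/2) = (9, -3.5)

(9, -3.5)


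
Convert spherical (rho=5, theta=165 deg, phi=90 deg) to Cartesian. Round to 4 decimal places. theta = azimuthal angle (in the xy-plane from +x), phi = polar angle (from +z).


x = 5 * sin(90) * cos(165) = -4.8296
y = 5 * sin(90) * sin(165) = 1.2941
z = 5 * cos(90) = 0

(-4.8296, 1.2941, 0)


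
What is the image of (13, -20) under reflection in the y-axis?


Reflection across y-axis: (x, y) -> (-x, y)
(13, -20) -> (-13, -20)

(-13, -20)


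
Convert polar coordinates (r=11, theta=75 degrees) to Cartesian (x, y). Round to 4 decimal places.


x = 11 * cos(75) = 2.847
y = 11 * sin(75) = 10.6252

(2.847, 10.6252)


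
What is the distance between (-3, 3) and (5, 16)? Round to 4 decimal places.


d = sqrt((5--3)^2 + (16-3)^2) = 15.2643

15.2643


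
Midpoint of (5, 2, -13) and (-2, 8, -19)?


Midpoint = ((5+-2)/2, (2+8)/2, (-13+-19)/2) = (1.5, 5, -16)

(1.5, 5, -16)


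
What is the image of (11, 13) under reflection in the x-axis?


Reflection across x-axis: (x, y) -> (x, -y)
(11, 13) -> (11, -13)

(11, -13)


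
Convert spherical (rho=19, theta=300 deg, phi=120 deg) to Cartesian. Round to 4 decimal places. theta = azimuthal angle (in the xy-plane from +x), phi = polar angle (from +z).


x = 19 * sin(120) * cos(300) = 8.2272
y = 19 * sin(120) * sin(300) = -14.25
z = 19 * cos(120) = -9.5

(8.2272, -14.25, -9.5)


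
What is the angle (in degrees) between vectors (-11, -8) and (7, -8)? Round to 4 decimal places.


dot = -11*7 + -8*-8 = -13
|u| = 13.6015, |v| = 10.6301
cos(angle) = -0.0899
angle = 95.1586 degrees

95.1586 degrees


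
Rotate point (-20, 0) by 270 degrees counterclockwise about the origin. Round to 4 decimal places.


x' = -20*cos(270) - 0*sin(270) = 0
y' = -20*sin(270) + 0*cos(270) = 20

(0, 20)


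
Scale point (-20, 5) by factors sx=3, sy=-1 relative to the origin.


Scaling: (x*sx, y*sy) = (-20*3, 5*-1) = (-60, -5)

(-60, -5)


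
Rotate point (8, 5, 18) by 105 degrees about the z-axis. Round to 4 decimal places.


x' = 8*cos(105) - 5*sin(105) = -6.9002
y' = 8*sin(105) + 5*cos(105) = 6.4333
z' = 18

(-6.9002, 6.4333, 18)


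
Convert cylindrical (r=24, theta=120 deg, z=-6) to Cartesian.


x = 24 * cos(120) = -12
y = 24 * sin(120) = 20.7846
z = -6

(-12, 20.7846, -6)


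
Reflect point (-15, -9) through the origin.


Reflection through origin: (x, y) -> (-x, -y)
(-15, -9) -> (15, 9)

(15, 9)


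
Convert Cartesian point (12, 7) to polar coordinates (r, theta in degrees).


r = sqrt(12^2 + 7^2) = 13.8924
theta = atan2(7, 12) = 30.2564 degrees

r = 13.8924, theta = 30.2564 degrees


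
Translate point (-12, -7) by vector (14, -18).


Translation: (x+dx, y+dy) = (-12+14, -7+-18) = (2, -25)

(2, -25)


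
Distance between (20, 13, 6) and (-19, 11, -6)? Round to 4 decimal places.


d = sqrt((-19-20)^2 + (11-13)^2 + (-6-6)^2) = 40.8534

40.8534


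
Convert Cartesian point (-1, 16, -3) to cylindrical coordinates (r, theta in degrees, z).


r = sqrt((-1)^2 + 16^2) = 16.0312
theta = atan2(16, -1) = 93.5763 deg
z = -3

r = 16.0312, theta = 93.5763 deg, z = -3


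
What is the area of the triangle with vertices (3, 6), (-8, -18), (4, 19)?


Area = |x1(y2-y3) + x2(y3-y1) + x3(y1-y2)| / 2
= |3*(-18-19) + -8*(19-6) + 4*(6--18)| / 2
= 59.5

59.5


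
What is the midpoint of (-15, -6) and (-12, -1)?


Midpoint = ((-15+-12)/2, (-6+-1)/2) = (-13.5, -3.5)

(-13.5, -3.5)


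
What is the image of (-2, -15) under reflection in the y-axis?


Reflection across y-axis: (x, y) -> (-x, y)
(-2, -15) -> (2, -15)

(2, -15)


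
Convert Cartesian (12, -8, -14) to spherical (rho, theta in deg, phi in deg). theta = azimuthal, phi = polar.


rho = sqrt(12^2 + (-8)^2 + (-14)^2) = 20.0998
theta = atan2(-8, 12) = 326.3099 deg
phi = acos(-14/20.0998) = 134.1489 deg

rho = 20.0998, theta = 326.3099 deg, phi = 134.1489 deg


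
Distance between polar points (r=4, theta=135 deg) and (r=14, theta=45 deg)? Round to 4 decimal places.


d = sqrt(r1^2 + r2^2 - 2*r1*r2*cos(t2-t1))
d = sqrt(4^2 + 14^2 - 2*4*14*cos(45-135)) = 14.5602

14.5602


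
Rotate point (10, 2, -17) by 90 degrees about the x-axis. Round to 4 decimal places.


x' = 10
y' = 2*cos(90) - -17*sin(90) = 17
z' = 2*sin(90) + -17*cos(90) = 2

(10, 17, 2)


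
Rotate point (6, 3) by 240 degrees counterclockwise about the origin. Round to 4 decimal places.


x' = 6*cos(240) - 3*sin(240) = -0.4019
y' = 6*sin(240) + 3*cos(240) = -6.6962

(-0.4019, -6.6962)


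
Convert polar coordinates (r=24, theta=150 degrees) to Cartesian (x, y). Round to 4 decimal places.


x = 24 * cos(150) = -20.7846
y = 24 * sin(150) = 12

(-20.7846, 12)


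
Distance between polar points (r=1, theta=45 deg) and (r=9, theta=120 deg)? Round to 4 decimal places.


d = sqrt(r1^2 + r2^2 - 2*r1*r2*cos(t2-t1))
d = sqrt(1^2 + 9^2 - 2*1*9*cos(120-45)) = 8.7944

8.7944


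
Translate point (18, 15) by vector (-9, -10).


Translation: (x+dx, y+dy) = (18+-9, 15+-10) = (9, 5)

(9, 5)


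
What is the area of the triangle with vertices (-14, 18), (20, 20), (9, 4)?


Area = |x1(y2-y3) + x2(y3-y1) + x3(y1-y2)| / 2
= |-14*(20-4) + 20*(4-18) + 9*(18-20)| / 2
= 261

261


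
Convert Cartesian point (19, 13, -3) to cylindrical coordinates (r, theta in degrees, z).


r = sqrt(19^2 + 13^2) = 23.0217
theta = atan2(13, 19) = 34.3803 deg
z = -3

r = 23.0217, theta = 34.3803 deg, z = -3


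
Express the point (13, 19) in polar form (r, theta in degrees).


r = sqrt(13^2 + 19^2) = 23.0217
theta = atan2(19, 13) = 55.6197 degrees

r = 23.0217, theta = 55.6197 degrees


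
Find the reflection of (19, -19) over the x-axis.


Reflection across x-axis: (x, y) -> (x, -y)
(19, -19) -> (19, 19)

(19, 19)


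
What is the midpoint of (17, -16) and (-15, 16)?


Midpoint = ((17+-15)/2, (-16+16)/2) = (1, 0)

(1, 0)


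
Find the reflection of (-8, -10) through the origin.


Reflection through origin: (x, y) -> (-x, -y)
(-8, -10) -> (8, 10)

(8, 10)


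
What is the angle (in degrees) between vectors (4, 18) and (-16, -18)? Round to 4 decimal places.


dot = 4*-16 + 18*-18 = -388
|u| = 18.4391, |v| = 24.0832
cos(angle) = -0.8737
angle = 150.8953 degrees

150.8953 degrees


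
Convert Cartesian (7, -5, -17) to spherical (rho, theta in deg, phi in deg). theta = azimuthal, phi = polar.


rho = sqrt(7^2 + (-5)^2 + (-17)^2) = 19.0526
theta = atan2(-5, 7) = 324.4623 deg
phi = acos(-17/19.0526) = 153.1597 deg

rho = 19.0526, theta = 324.4623 deg, phi = 153.1597 deg


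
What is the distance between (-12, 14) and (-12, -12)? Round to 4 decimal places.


d = sqrt((-12--12)^2 + (-12-14)^2) = 26

26


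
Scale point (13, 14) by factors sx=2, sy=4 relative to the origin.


Scaling: (x*sx, y*sy) = (13*2, 14*4) = (26, 56)

(26, 56)


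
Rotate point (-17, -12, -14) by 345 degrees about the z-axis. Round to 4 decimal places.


x' = -17*cos(345) - -12*sin(345) = -19.5266
y' = -17*sin(345) + -12*cos(345) = -7.1912
z' = -14

(-19.5266, -7.1912, -14)


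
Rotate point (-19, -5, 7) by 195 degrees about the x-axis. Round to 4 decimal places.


x' = -19
y' = -5*cos(195) - 7*sin(195) = 6.6414
z' = -5*sin(195) + 7*cos(195) = -5.4674

(-19, 6.6414, -5.4674)


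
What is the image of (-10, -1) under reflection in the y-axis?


Reflection across y-axis: (x, y) -> (-x, y)
(-10, -1) -> (10, -1)

(10, -1)


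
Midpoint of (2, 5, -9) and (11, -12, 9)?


Midpoint = ((2+11)/2, (5+-12)/2, (-9+9)/2) = (6.5, -3.5, 0)

(6.5, -3.5, 0)


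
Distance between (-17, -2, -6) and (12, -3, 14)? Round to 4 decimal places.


d = sqrt((12--17)^2 + (-3--2)^2 + (14--6)^2) = 35.242

35.242


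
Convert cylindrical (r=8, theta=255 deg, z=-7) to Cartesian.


x = 8 * cos(255) = -2.0706
y = 8 * sin(255) = -7.7274
z = -7

(-2.0706, -7.7274, -7)


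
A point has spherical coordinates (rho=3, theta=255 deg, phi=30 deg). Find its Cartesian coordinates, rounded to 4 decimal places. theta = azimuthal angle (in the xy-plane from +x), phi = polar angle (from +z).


x = 3 * sin(30) * cos(255) = -0.3882
y = 3 * sin(30) * sin(255) = -1.4489
z = 3 * cos(30) = 2.5981

(-0.3882, -1.4489, 2.5981)


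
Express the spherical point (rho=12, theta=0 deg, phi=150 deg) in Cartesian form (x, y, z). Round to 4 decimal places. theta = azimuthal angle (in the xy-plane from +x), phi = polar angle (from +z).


x = 12 * sin(150) * cos(0) = 6
y = 12 * sin(150) * sin(0) = 0
z = 12 * cos(150) = -10.3923

(6, 0, -10.3923)


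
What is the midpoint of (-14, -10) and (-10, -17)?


Midpoint = ((-14+-10)/2, (-10+-17)/2) = (-12, -13.5)

(-12, -13.5)


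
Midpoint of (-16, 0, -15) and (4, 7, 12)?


Midpoint = ((-16+4)/2, (0+7)/2, (-15+12)/2) = (-6, 3.5, -1.5)

(-6, 3.5, -1.5)


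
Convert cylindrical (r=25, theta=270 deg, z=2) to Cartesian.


x = 25 * cos(270) = 0
y = 25 * sin(270) = -25
z = 2

(0, -25, 2)


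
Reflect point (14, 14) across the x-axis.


Reflection across x-axis: (x, y) -> (x, -y)
(14, 14) -> (14, -14)

(14, -14)


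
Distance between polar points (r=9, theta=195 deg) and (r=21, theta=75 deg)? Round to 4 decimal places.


d = sqrt(r1^2 + r2^2 - 2*r1*r2*cos(t2-t1))
d = sqrt(9^2 + 21^2 - 2*9*21*cos(75-195)) = 26.6646

26.6646


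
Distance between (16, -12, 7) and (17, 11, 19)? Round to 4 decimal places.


d = sqrt((17-16)^2 + (11--12)^2 + (19-7)^2) = 25.9615

25.9615


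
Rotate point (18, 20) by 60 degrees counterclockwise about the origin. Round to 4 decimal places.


x' = 18*cos(60) - 20*sin(60) = -8.3205
y' = 18*sin(60) + 20*cos(60) = 25.5885

(-8.3205, 25.5885)


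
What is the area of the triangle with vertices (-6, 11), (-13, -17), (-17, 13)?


Area = |x1(y2-y3) + x2(y3-y1) + x3(y1-y2)| / 2
= |-6*(-17-13) + -13*(13-11) + -17*(11--17)| / 2
= 161

161


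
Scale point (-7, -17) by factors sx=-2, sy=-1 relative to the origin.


Scaling: (x*sx, y*sy) = (-7*-2, -17*-1) = (14, 17)

(14, 17)


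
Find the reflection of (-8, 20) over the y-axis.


Reflection across y-axis: (x, y) -> (-x, y)
(-8, 20) -> (8, 20)

(8, 20)


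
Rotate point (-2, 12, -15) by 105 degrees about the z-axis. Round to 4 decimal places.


x' = -2*cos(105) - 12*sin(105) = -11.0735
y' = -2*sin(105) + 12*cos(105) = -5.0377
z' = -15

(-11.0735, -5.0377, -15)


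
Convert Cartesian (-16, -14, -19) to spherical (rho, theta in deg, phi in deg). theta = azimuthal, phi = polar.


rho = sqrt((-16)^2 + (-14)^2 + (-19)^2) = 28.5132
theta = atan2(-14, -16) = 221.1859 deg
phi = acos(-19/28.5132) = 131.7867 deg

rho = 28.5132, theta = 221.1859 deg, phi = 131.7867 deg


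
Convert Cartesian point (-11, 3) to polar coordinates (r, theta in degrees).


r = sqrt((-11)^2 + 3^2) = 11.4018
theta = atan2(3, -11) = 164.7449 degrees

r = 11.4018, theta = 164.7449 degrees


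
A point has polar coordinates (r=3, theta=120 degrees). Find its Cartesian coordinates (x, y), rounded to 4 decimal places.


x = 3 * cos(120) = -1.5
y = 3 * sin(120) = 2.5981

(-1.5, 2.5981)


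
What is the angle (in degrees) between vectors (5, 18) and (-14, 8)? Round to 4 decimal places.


dot = 5*-14 + 18*8 = 74
|u| = 18.6815, |v| = 16.1245
cos(angle) = 0.2457
angle = 75.7792 degrees

75.7792 degrees


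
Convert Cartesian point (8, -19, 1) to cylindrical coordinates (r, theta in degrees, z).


r = sqrt(8^2 + (-19)^2) = 20.6155
theta = atan2(-19, 8) = 292.8337 deg
z = 1

r = 20.6155, theta = 292.8337 deg, z = 1


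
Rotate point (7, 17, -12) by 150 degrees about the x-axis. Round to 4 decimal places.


x' = 7
y' = 17*cos(150) - -12*sin(150) = -8.7224
z' = 17*sin(150) + -12*cos(150) = 18.8923

(7, -8.7224, 18.8923)


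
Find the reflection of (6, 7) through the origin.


Reflection through origin: (x, y) -> (-x, -y)
(6, 7) -> (-6, -7)

(-6, -7)


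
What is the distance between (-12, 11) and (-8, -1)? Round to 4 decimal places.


d = sqrt((-8--12)^2 + (-1-11)^2) = 12.6491

12.6491


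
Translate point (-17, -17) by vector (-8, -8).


Translation: (x+dx, y+dy) = (-17+-8, -17+-8) = (-25, -25)

(-25, -25)


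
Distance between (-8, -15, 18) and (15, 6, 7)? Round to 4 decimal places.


d = sqrt((15--8)^2 + (6--15)^2 + (7-18)^2) = 33.0303

33.0303


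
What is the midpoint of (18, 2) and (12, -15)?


Midpoint = ((18+12)/2, (2+-15)/2) = (15, -6.5)

(15, -6.5)


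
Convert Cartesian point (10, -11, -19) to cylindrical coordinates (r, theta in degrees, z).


r = sqrt(10^2 + (-11)^2) = 14.8661
theta = atan2(-11, 10) = 312.2737 deg
z = -19

r = 14.8661, theta = 312.2737 deg, z = -19


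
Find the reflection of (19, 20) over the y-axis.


Reflection across y-axis: (x, y) -> (-x, y)
(19, 20) -> (-19, 20)

(-19, 20)


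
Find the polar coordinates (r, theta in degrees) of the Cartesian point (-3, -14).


r = sqrt((-3)^2 + (-14)^2) = 14.3178
theta = atan2(-14, -3) = 257.9052 degrees

r = 14.3178, theta = 257.9052 degrees


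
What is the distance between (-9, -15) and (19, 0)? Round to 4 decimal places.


d = sqrt((19--9)^2 + (0--15)^2) = 31.7648

31.7648


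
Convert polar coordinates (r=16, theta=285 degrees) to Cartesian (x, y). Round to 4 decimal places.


x = 16 * cos(285) = 4.1411
y = 16 * sin(285) = -15.4548

(4.1411, -15.4548)


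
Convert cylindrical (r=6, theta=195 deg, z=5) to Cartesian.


x = 6 * cos(195) = -5.7956
y = 6 * sin(195) = -1.5529
z = 5

(-5.7956, -1.5529, 5)


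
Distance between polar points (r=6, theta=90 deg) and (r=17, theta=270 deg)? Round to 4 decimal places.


d = sqrt(r1^2 + r2^2 - 2*r1*r2*cos(t2-t1))
d = sqrt(6^2 + 17^2 - 2*6*17*cos(270-90)) = 23

23


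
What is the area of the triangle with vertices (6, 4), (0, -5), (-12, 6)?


Area = |x1(y2-y3) + x2(y3-y1) + x3(y1-y2)| / 2
= |6*(-5-6) + 0*(6-4) + -12*(4--5)| / 2
= 87

87


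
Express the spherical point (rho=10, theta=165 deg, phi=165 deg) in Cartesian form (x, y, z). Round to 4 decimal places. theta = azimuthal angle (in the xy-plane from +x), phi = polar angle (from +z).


x = 10 * sin(165) * cos(165) = -2.5
y = 10 * sin(165) * sin(165) = 0.6699
z = 10 * cos(165) = -9.6593

(-2.5, 0.6699, -9.6593)


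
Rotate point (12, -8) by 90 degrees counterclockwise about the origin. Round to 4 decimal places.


x' = 12*cos(90) - -8*sin(90) = 8
y' = 12*sin(90) + -8*cos(90) = 12

(8, 12)


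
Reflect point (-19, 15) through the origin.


Reflection through origin: (x, y) -> (-x, -y)
(-19, 15) -> (19, -15)

(19, -15)


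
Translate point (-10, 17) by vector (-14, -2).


Translation: (x+dx, y+dy) = (-10+-14, 17+-2) = (-24, 15)

(-24, 15)


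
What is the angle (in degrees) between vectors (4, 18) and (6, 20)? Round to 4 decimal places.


dot = 4*6 + 18*20 = 384
|u| = 18.4391, |v| = 20.8806
cos(angle) = 0.9974
angle = 4.1704 degrees

4.1704 degrees


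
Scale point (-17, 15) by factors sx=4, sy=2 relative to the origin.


Scaling: (x*sx, y*sy) = (-17*4, 15*2) = (-68, 30)

(-68, 30)


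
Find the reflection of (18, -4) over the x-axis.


Reflection across x-axis: (x, y) -> (x, -y)
(18, -4) -> (18, 4)

(18, 4)


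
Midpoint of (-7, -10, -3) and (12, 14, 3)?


Midpoint = ((-7+12)/2, (-10+14)/2, (-3+3)/2) = (2.5, 2, 0)

(2.5, 2, 0)


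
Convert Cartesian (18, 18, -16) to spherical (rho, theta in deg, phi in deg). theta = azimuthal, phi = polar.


rho = sqrt(18^2 + 18^2 + (-16)^2) = 30.0666
theta = atan2(18, 18) = 45 deg
phi = acos(-16/30.0666) = 122.151 deg

rho = 30.0666, theta = 45 deg, phi = 122.151 deg


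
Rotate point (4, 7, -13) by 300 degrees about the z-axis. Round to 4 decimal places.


x' = 4*cos(300) - 7*sin(300) = 8.0622
y' = 4*sin(300) + 7*cos(300) = 0.0359
z' = -13

(8.0622, 0.0359, -13)


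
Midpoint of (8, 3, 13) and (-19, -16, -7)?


Midpoint = ((8+-19)/2, (3+-16)/2, (13+-7)/2) = (-5.5, -6.5, 3)

(-5.5, -6.5, 3)


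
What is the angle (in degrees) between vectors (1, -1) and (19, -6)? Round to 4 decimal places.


dot = 1*19 + -1*-6 = 25
|u| = 1.4142, |v| = 19.9249
cos(angle) = 0.8872
angle = 27.4744 degrees

27.4744 degrees


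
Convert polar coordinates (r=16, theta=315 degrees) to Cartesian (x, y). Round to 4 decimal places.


x = 16 * cos(315) = 11.3137
y = 16 * sin(315) = -11.3137

(11.3137, -11.3137)


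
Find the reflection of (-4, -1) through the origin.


Reflection through origin: (x, y) -> (-x, -y)
(-4, -1) -> (4, 1)

(4, 1)


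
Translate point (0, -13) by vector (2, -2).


Translation: (x+dx, y+dy) = (0+2, -13+-2) = (2, -15)

(2, -15)


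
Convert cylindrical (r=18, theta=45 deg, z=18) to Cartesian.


x = 18 * cos(45) = 12.7279
y = 18 * sin(45) = 12.7279
z = 18

(12.7279, 12.7279, 18)


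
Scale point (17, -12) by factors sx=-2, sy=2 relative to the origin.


Scaling: (x*sx, y*sy) = (17*-2, -12*2) = (-34, -24)

(-34, -24)


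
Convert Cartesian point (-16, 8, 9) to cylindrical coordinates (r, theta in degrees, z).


r = sqrt((-16)^2 + 8^2) = 17.8885
theta = atan2(8, -16) = 153.4349 deg
z = 9

r = 17.8885, theta = 153.4349 deg, z = 9


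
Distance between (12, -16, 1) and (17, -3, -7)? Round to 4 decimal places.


d = sqrt((17-12)^2 + (-3--16)^2 + (-7-1)^2) = 16.0624

16.0624


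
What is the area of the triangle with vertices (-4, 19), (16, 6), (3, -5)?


Area = |x1(y2-y3) + x2(y3-y1) + x3(y1-y2)| / 2
= |-4*(6--5) + 16*(-5-19) + 3*(19-6)| / 2
= 194.5

194.5


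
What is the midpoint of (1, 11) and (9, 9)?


Midpoint = ((1+9)/2, (11+9)/2) = (5, 10)

(5, 10)


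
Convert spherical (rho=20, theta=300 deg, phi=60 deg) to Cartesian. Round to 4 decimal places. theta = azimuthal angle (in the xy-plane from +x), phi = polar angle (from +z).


x = 20 * sin(60) * cos(300) = 8.6603
y = 20 * sin(60) * sin(300) = -15
z = 20 * cos(60) = 10

(8.6603, -15, 10)


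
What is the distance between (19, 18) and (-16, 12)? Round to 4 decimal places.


d = sqrt((-16-19)^2 + (12-18)^2) = 35.5106

35.5106


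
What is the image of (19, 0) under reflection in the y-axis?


Reflection across y-axis: (x, y) -> (-x, y)
(19, 0) -> (-19, 0)

(-19, 0)


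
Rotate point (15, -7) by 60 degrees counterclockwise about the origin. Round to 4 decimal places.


x' = 15*cos(60) - -7*sin(60) = 13.5622
y' = 15*sin(60) + -7*cos(60) = 9.4904

(13.5622, 9.4904)


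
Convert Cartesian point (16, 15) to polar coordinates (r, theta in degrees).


r = sqrt(16^2 + 15^2) = 21.9317
theta = atan2(15, 16) = 43.1524 degrees

r = 21.9317, theta = 43.1524 degrees


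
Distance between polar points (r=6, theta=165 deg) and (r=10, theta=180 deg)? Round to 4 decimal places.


d = sqrt(r1^2 + r2^2 - 2*r1*r2*cos(t2-t1))
d = sqrt(6^2 + 10^2 - 2*6*10*cos(180-165)) = 4.4821

4.4821


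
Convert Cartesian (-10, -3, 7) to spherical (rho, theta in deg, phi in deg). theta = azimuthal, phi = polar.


rho = sqrt((-10)^2 + (-3)^2 + 7^2) = 12.5698
theta = atan2(-3, -10) = 196.6992 deg
phi = acos(7/12.5698) = 56.159 deg

rho = 12.5698, theta = 196.6992 deg, phi = 56.159 deg


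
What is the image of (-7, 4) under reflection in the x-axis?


Reflection across x-axis: (x, y) -> (x, -y)
(-7, 4) -> (-7, -4)

(-7, -4)


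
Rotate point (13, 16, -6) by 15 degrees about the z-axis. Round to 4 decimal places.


x' = 13*cos(15) - 16*sin(15) = 8.4159
y' = 13*sin(15) + 16*cos(15) = 18.8195
z' = -6

(8.4159, 18.8195, -6)


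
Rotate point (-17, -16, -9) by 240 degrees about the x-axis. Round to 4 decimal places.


x' = -17
y' = -16*cos(240) - -9*sin(240) = 0.2058
z' = -16*sin(240) + -9*cos(240) = 18.3564

(-17, 0.2058, 18.3564)


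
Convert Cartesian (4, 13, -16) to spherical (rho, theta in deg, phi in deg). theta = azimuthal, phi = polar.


rho = sqrt(4^2 + 13^2 + (-16)^2) = 21
theta = atan2(13, 4) = 72.8973 deg
phi = acos(-16/21) = 139.6324 deg

rho = 21, theta = 72.8973 deg, phi = 139.6324 deg


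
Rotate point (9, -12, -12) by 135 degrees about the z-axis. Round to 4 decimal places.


x' = 9*cos(135) - -12*sin(135) = 2.1213
y' = 9*sin(135) + -12*cos(135) = 14.8492
z' = -12

(2.1213, 14.8492, -12)


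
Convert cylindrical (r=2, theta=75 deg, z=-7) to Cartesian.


x = 2 * cos(75) = 0.5176
y = 2 * sin(75) = 1.9319
z = -7

(0.5176, 1.9319, -7)


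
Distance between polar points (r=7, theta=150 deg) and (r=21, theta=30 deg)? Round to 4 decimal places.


d = sqrt(r1^2 + r2^2 - 2*r1*r2*cos(t2-t1))
d = sqrt(7^2 + 21^2 - 2*7*21*cos(30-150)) = 25.2389

25.2389


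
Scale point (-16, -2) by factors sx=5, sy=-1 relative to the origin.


Scaling: (x*sx, y*sy) = (-16*5, -2*-1) = (-80, 2)

(-80, 2)


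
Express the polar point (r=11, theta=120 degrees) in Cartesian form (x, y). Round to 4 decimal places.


x = 11 * cos(120) = -5.5
y = 11 * sin(120) = 9.5263

(-5.5, 9.5263)


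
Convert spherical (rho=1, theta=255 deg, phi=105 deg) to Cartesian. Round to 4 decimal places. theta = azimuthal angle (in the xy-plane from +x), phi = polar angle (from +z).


x = 1 * sin(105) * cos(255) = -0.25
y = 1 * sin(105) * sin(255) = -0.933
z = 1 * cos(105) = -0.2588

(-0.25, -0.933, -0.2588)


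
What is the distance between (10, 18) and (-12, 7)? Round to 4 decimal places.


d = sqrt((-12-10)^2 + (7-18)^2) = 24.5967

24.5967


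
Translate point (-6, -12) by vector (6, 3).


Translation: (x+dx, y+dy) = (-6+6, -12+3) = (0, -9)

(0, -9)


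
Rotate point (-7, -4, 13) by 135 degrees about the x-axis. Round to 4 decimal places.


x' = -7
y' = -4*cos(135) - 13*sin(135) = -6.364
z' = -4*sin(135) + 13*cos(135) = -12.0208

(-7, -6.364, -12.0208)


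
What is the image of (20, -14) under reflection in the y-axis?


Reflection across y-axis: (x, y) -> (-x, y)
(20, -14) -> (-20, -14)

(-20, -14)


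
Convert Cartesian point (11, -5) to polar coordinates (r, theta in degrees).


r = sqrt(11^2 + (-5)^2) = 12.083
theta = atan2(-5, 11) = 335.556 degrees

r = 12.083, theta = 335.556 degrees


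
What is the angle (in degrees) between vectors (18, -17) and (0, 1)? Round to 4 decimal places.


dot = 18*0 + -17*1 = -17
|u| = 24.7588, |v| = 1
cos(angle) = -0.6866
angle = 133.3634 degrees

133.3634 degrees


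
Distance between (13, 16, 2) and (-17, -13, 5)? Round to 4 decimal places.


d = sqrt((-17-13)^2 + (-13-16)^2 + (5-2)^2) = 41.833

41.833


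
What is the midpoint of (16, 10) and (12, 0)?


Midpoint = ((16+12)/2, (10+0)/2) = (14, 5)

(14, 5)


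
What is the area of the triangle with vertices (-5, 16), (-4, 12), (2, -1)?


Area = |x1(y2-y3) + x2(y3-y1) + x3(y1-y2)| / 2
= |-5*(12--1) + -4*(-1-16) + 2*(16-12)| / 2
= 5.5

5.5


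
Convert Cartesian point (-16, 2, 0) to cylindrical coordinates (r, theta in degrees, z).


r = sqrt((-16)^2 + 2^2) = 16.1245
theta = atan2(2, -16) = 172.875 deg
z = 0

r = 16.1245, theta = 172.875 deg, z = 0


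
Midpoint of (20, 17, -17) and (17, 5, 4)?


Midpoint = ((20+17)/2, (17+5)/2, (-17+4)/2) = (18.5, 11, -6.5)

(18.5, 11, -6.5)


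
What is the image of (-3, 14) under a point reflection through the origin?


Reflection through origin: (x, y) -> (-x, -y)
(-3, 14) -> (3, -14)

(3, -14)


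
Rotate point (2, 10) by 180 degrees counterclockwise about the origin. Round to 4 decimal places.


x' = 2*cos(180) - 10*sin(180) = -2
y' = 2*sin(180) + 10*cos(180) = -10

(-2, -10)


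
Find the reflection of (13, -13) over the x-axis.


Reflection across x-axis: (x, y) -> (x, -y)
(13, -13) -> (13, 13)

(13, 13)


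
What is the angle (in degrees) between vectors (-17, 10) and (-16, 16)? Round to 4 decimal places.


dot = -17*-16 + 10*16 = 432
|u| = 19.7231, |v| = 22.6274
cos(angle) = 0.968
angle = 14.5345 degrees

14.5345 degrees


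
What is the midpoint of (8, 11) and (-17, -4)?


Midpoint = ((8+-17)/2, (11+-4)/2) = (-4.5, 3.5)

(-4.5, 3.5)


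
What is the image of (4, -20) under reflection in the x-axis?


Reflection across x-axis: (x, y) -> (x, -y)
(4, -20) -> (4, 20)

(4, 20)


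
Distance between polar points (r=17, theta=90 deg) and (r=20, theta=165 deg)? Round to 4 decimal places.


d = sqrt(r1^2 + r2^2 - 2*r1*r2*cos(t2-t1))
d = sqrt(17^2 + 20^2 - 2*17*20*cos(165-90)) = 22.6496

22.6496


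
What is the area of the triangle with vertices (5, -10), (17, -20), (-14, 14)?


Area = |x1(y2-y3) + x2(y3-y1) + x3(y1-y2)| / 2
= |5*(-20-14) + 17*(14--10) + -14*(-10--20)| / 2
= 49

49


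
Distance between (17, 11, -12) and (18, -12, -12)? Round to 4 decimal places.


d = sqrt((18-17)^2 + (-12-11)^2 + (-12--12)^2) = 23.0217

23.0217


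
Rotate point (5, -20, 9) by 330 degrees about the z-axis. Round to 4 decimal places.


x' = 5*cos(330) - -20*sin(330) = -5.6699
y' = 5*sin(330) + -20*cos(330) = -19.8205
z' = 9

(-5.6699, -19.8205, 9)


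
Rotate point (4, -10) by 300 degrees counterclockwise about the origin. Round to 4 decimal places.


x' = 4*cos(300) - -10*sin(300) = -6.6603
y' = 4*sin(300) + -10*cos(300) = -8.4641

(-6.6603, -8.4641)


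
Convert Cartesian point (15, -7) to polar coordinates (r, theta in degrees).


r = sqrt(15^2 + (-7)^2) = 16.5529
theta = atan2(-7, 15) = 334.9831 degrees

r = 16.5529, theta = 334.9831 degrees


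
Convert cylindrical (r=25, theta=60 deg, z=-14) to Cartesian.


x = 25 * cos(60) = 12.5
y = 25 * sin(60) = 21.6506
z = -14

(12.5, 21.6506, -14)
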